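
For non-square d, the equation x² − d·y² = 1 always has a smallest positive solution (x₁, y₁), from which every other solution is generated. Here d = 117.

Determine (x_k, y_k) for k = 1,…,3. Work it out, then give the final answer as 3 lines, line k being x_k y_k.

649 60
842401 77880
1093435849 101088180

√117 = [10; 1,4,2,4,1,20, …], period ℓ=6 (even) → k=5
a_0=10:  p_0=10·1+0=10,  q_0=10·0+1=1
a_1=1:  p_1=1·10+1=11,  q_1=1·1+0=1
a_2=4:  p_2=4·11+10=54,  q_2=4·1+1=5
a_3=2:  p_3=2·54+11=119,  q_3=2·5+1=11
a_4=4:  p_4=4·119+54=530,  q_4=4·11+5=49
a_5=1:  p_5=1·530+119=649,  q_5=1·49+11=60
fundamental: x₁=649, y₁=60  (since 421201 − 117·3600 = 1)
(x_2, y_2) = (649·649 + 117·60·60, 649·60 + 60·649) = (842401, 77880)
(x_3, y_3) = (649·842401 + 117·60·77880, 649·77880 + 60·842401) = (1093435849, 101088180)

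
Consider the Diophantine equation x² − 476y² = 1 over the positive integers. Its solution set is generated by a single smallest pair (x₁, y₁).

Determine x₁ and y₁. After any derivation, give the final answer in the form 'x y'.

√476 = [21; 1,4,2,10,2,4,1,42, …], period ℓ=8 (even) → k=7
k=0  a_k=21  p_k/q_k = 21/1
…
k=2  a_k=4  p_k/q_k = 109/5
…
k=4  a_k=10  p_k/q_k = 2509/115
…
k=6  a_k=4  p_k/q_k = 23541/1079
k=7  a_k=1  p_k/q_k = 28799/1320
(x₁, y₁) = (28799, 1320);  28799² − 476·1320² = 1 ✓

28799 1320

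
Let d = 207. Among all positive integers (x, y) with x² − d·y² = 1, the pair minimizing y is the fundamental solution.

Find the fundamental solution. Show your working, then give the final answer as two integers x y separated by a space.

1151 80

√207 = [14; 2,1,1,2,1,1,2,28, …], period ℓ=8 (even) → k=7
a_0=14:  p_0=14·1+0=14,  q_0=14·0+1=1
a_1=2:  p_1=2·14+1=29,  q_1=2·1+0=2
a_2=1:  p_2=1·29+14=43,  q_2=1·2+1=3
a_3=1:  p_3=1·43+29=72,  q_3=1·3+2=5
…
a_5=1:  p_5=1·187+72=259,  q_5=1·13+5=18
a_6=1:  p_6=1·259+187=446,  q_6=1·18+13=31
a_7=2:  p_7=2·446+259=1151,  q_7=2·31+18=80
fundamental: x₁=1151, y₁=80  (since 1324801 − 207·6400 = 1)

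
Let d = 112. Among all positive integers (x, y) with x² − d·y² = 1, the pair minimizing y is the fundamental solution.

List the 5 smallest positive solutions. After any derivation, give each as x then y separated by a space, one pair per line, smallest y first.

d=112: √d = [10; 1,1,2,1,1,20] (ℓ=6, even), read p_5/q_5
a_0=10:  p_0=10·1+0=10,  q_0=10·0+1=1
a_1=1:  p_1=1·10+1=11,  q_1=1·1+0=1
…
a_3=2:  p_3=2·21+11=53,  q_3=2·2+1=5
a_4=1:  p_4=1·53+21=74,  q_4=1·5+2=7
a_5=1:  p_5=1·74+53=127,  q_5=1·7+5=12
fundamental: x₁=127, y₁=12  (since 16129 − 112·144 = 1)
k=2:  x_2 = 127·127+112·12·12 = 32257,  y_2 = 127·12+12·127 = 3048
k=3:  x_3 = 127·32257+112·12·3048 = 8193151,  y_3 = 127·3048+12·32257 = 774180
k=4:  x_4 = 127·8193151+112·12·774180 = 2081028097,  y_4 = 127·774180+12·8193151 = 196638672
k=5:  x_5 = 127·2081028097+112·12·196638672 = 528572943487,  y_5 = 127·196638672+12·2081028097 = 49945448508

127 12
32257 3048
8193151 774180
2081028097 196638672
528572943487 49945448508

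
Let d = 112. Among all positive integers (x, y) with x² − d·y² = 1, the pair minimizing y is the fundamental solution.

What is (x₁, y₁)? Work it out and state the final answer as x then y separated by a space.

d=112: √d = [10; 1,1,2,1,1,20] (ℓ=6, even), read p_5/q_5
a_0=10:  p_0=10·1+0=10,  q_0=10·0+1=1
…
a_2=1:  p_2=1·11+10=21,  q_2=1·1+1=2
…
a_4=1:  p_4=1·53+21=74,  q_4=1·5+2=7
a_5=1:  p_5=1·74+53=127,  q_5=1·7+5=12
(x₁, y₁) = (127, 12);  127² − 112·12² = 1 ✓

127 12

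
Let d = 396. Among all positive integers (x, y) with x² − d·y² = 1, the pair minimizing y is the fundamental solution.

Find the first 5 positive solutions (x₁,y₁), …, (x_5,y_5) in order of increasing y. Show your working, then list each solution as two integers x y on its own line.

199 10
79201 3980
31521799 1584030
12545596801 630439960
4993116004999 250913520050

√396 = [19; 1,8,1,38, …], period ℓ=4 (even) → k=3
a_0=19:  p_0=19·1+0=19,  q_0=19·0+1=1
…
a_2=8:  p_2=8·20+19=179,  q_2=8·1+1=9
a_3=1:  p_3=1·179+20=199,  q_3=1·9+1=10
fundamental: x₁=199, y₁=10  (since 39601 − 396·100 = 1)
n=2: (199,10)∘(199,10) = (199·199+396·10·10, 199·10+10·199) = (79201,3980)
n=3: (79201,3980)∘(199,10) = (199·79201+396·10·3980, 199·3980+10·79201) = (31521799,1584030)
n=4: (31521799,1584030)∘(199,10) = (199·31521799+396·10·1584030, 199·1584030+10·31521799) = (12545596801,630439960)
n=5: (12545596801,630439960)∘(199,10) = (199·12545596801+396·10·630439960, 199·630439960+10·12545596801) = (4993116004999,250913520050)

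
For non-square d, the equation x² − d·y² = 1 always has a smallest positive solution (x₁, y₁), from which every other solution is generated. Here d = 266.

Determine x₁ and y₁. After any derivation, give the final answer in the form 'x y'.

685 42

√266 = [16; 3,4,3,32, …], period ℓ=4 (even) → k=3
a_0=16:  p_0=16·1+0=16,  q_0=16·0+1=1
…
a_2=4:  p_2=4·49+16=212,  q_2=4·3+1=13
a_3=3:  p_3=3·212+49=685,  q_3=3·13+3=42
(x₁, y₁) = (685, 42);  685² − 266·42² = 1 ✓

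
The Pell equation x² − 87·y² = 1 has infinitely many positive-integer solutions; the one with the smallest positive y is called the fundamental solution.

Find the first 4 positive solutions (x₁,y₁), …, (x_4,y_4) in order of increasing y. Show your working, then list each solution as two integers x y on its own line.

28 3
1567 168
87724 9405
4910977 526512

√87 → a₀=9, period (3,18); ℓ=2 even so k=1
step 0: (9, 1)  from 9·(1,0) + (0,1)
step 1: (28, 3)  from 3·(9,1) + (1,0)
(x₁, y₁) = (28, 3);  28² − 87·3² = 1 ✓
k=2:  x_2 = 28·28+87·3·3 = 1567,  y_2 = 28·3+3·28 = 168
k=3:  x_3 = 28·1567+87·3·168 = 87724,  y_3 = 28·168+3·1567 = 9405
k=4:  x_4 = 28·87724+87·3·9405 = 4910977,  y_4 = 28·9405+3·87724 = 526512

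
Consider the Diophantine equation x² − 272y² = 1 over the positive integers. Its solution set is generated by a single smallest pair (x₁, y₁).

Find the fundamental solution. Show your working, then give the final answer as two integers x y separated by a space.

d=272: √d = [16; 2,32] (ℓ=2, even), read p_1/q_1
k=0  a_k=16  p_k/q_k = 16/1
k=1  a_k=2  p_k/q_k = 33/2
→ (33, 2).  Check: 33²=1089, 272·2²=1088, difference 1.

33 2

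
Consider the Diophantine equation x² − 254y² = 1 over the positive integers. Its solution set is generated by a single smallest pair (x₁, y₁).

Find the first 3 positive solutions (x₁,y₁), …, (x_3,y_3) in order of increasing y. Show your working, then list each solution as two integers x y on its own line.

d=254: √d = [15; 1,14,1,30] (ℓ=4, even), read p_3/q_3
i=0: a=15 ⇒ p=15, q=1
i=1: a=1 ⇒ p=16, q=1
i=2: a=14 ⇒ p=239, q=15
i=3: a=1 ⇒ p=255, q=16
(x₁, y₁) = (255, 16);  255² − 254·16² = 1 ✓
k=2:  x_2 = 255·255+254·16·16 = 130049,  y_2 = 255·16+16·255 = 8160
k=3:  x_3 = 255·130049+254·16·8160 = 66324735,  y_3 = 255·8160+16·130049 = 4161584

255 16
130049 8160
66324735 4161584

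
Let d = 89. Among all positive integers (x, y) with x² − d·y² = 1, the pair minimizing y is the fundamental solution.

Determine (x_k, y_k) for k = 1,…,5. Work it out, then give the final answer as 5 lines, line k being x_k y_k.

500001 53000
500002000001 53000106000
500003000004500001 53000212000159000
500004000010000008000001 53000318000530000212000
500005000017500025000012500001 53000424001113001060000265000

[9; 2,3,3,2,18] for √89; ℓ=5 ⇒ convergent index 9
i=0: a=9 ⇒ p=9, q=1
i=1: a=2 ⇒ p=19, q=2
i=2: a=3 ⇒ p=66, q=7
i=3: a=3 ⇒ p=217, q=23
i=4: a=2 ⇒ p=500, q=53
i=5: a=18 ⇒ p=9217, q=977
i=6: a=2 ⇒ p=18934, q=2007
i=7: a=3 ⇒ p=66019, q=6998
i=8: a=3 ⇒ p=216991, q=23001
i=9: a=2 ⇒ p=500001, q=53000
fundamental: x₁=500001, y₁=53000  (since 250001000001 − 89·2809000000 = 1)
(500001+53000√89)^2 = 500002000001 + 53000106000√89
(500001+53000√89)^3 = 500003000004500001 + 53000212000159000√89
(500001+53000√89)^4 = 500004000010000008000001 + 53000318000530000212000√89
(500001+53000√89)^5 = 500005000017500025000012500001 + 53000424001113001060000265000√89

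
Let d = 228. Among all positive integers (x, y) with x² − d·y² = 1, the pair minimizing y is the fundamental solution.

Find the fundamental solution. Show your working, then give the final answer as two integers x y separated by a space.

√228 → a₀=15, period (10,30); ℓ=2 even so k=1
k=0  a_k=15  p_k/q_k = 15/1
k=1  a_k=10  p_k/q_k = 151/10
(x₁, y₁) = (151, 10);  151² − 228·10² = 1 ✓

151 10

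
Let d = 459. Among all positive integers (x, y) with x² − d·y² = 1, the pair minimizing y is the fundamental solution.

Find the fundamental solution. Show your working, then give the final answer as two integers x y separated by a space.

√459 → a₀=21, period (2,2,1,4,21,4,1,2,2,42); ℓ=10 even so k=9
a_0=21:  p_0=21·1+0=21,  q_0=21·0+1=1
a_1=2:  p_1=2·21+1=43,  q_1=2·1+0=2
…
a_3=1:  p_3=1·107+43=150,  q_3=1·5+2=7
a_4=4:  p_4=4·150+107=707,  q_4=4·7+5=33
…
a_7=1:  p_7=1·60695+14997=75692,  q_7=1·2833+700=3533
a_8=2:  p_8=2·75692+60695=212079,  q_8=2·3533+2833=9899
a_9=2:  p_9=2·212079+75692=499850,  q_9=2·9899+3533=23331
→ (499850, 23331).  Check: 499850²=249850022500, 459·23331²=249850022499, difference 1.

499850 23331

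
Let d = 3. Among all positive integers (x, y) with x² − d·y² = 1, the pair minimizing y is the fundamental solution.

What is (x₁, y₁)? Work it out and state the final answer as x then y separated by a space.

2 1

[1; 1,2] for √3; ℓ=2 ⇒ convergent index 1
i=0: a=1 ⇒ p=1, q=1
i=1: a=1 ⇒ p=2, q=1
fundamental: x₁=2, y₁=1  (since 4 − 3·1 = 1)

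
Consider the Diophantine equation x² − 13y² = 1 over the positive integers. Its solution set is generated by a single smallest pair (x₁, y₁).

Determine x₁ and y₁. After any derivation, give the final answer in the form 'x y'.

[3; 1,1,1,1,6] for √13; ℓ=5 ⇒ convergent index 9
a_0=3:  p_0=3·1+0=3,  q_0=3·0+1=1
a_1=1:  p_1=1·3+1=4,  q_1=1·1+0=1
…
a_3=1:  p_3=1·7+4=11,  q_3=1·2+1=3
…
a_5=6:  p_5=6·18+11=119,  q_5=6·5+3=33
…
a_8=1:  p_8=1·256+137=393,  q_8=1·71+38=109
a_9=1:  p_9=1·393+256=649,  q_9=1·109+71=180
→ (649, 180).  Check: 649²=421201, 13·180²=421200, difference 1.

649 180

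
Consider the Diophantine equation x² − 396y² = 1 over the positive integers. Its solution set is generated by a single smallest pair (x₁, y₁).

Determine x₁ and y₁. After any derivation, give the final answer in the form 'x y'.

199 10

[19; 1,8,1,38] for √396; ℓ=4 ⇒ convergent index 3
k=0  a_k=19  p_k/q_k = 19/1
…
k=2  a_k=8  p_k/q_k = 179/9
k=3  a_k=1  p_k/q_k = 199/10
(x₁, y₁) = (199, 10);  199² − 396·10² = 1 ✓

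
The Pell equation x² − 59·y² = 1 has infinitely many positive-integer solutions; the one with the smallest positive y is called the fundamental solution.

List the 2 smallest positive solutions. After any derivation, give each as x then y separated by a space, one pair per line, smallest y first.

530 69
561799 73140

√59 → a₀=7, period (1,2,7,2,1,14); ℓ=6 even so k=5
step 0: (7, 1)  from 7·(1,0) + (0,1)
…
step 4: (361, 47)  from 2·(169,22) + (23,3)
step 5: (530, 69)  from 1·(361,47) + (169,22)
fundamental: x₁=530, y₁=69  (since 280900 − 59·4761 = 1)
(530+69√59)^2 = 561799 + 73140√59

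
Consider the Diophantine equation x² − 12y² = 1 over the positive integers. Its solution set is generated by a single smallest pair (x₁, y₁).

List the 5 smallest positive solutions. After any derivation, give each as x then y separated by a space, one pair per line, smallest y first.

[3; 2,6] for √12; ℓ=2 ⇒ convergent index 1
i=0: a=3 ⇒ p=3, q=1
i=1: a=2 ⇒ p=7, q=2
(x₁, y₁) = (7, 2);  7² − 12·2² = 1 ✓
n=2: (7,2)∘(7,2) = (7·7+12·2·2, 7·2+2·7) = (97,28)
n=3: (97,28)∘(7,2) = (7·97+12·2·28, 7·28+2·97) = (1351,390)
n=4: (1351,390)∘(7,2) = (7·1351+12·2·390, 7·390+2·1351) = (18817,5432)
n=5: (18817,5432)∘(7,2) = (7·18817+12·2·5432, 7·5432+2·18817) = (262087,75658)

7 2
97 28
1351 390
18817 5432
262087 75658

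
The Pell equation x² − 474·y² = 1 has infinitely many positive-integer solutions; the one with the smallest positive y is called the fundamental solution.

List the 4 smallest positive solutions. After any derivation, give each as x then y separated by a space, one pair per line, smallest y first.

√474 → a₀=21, period (1,3,2,1,1,…,3,1,42); ℓ=14 even so k=13
step 0: (21, 1)  from 21·(1,0) + (0,1)
step 1: (22, 1)  from 1·(21,1) + (1,0)
…
step 4: (283, 13)  from 1·(196,9) + (87,4)
step 5: (479, 22)  from 1·(283,13) + (196,9)
…
step 8: (5813, 267)  from 1·(5051,232) + (762,35)
…
step 10: (16677, 766)  from 1·(10864,499) + (5813,267)
…
step 12: (149331, 6859)  from 3·(44218,2031) + (16677,766)
step 13: (193549, 8890)  from 1·(149331,6859) + (44218,2031)
(x₁, y₁) = (193549, 8890);  193549² − 474·8890² = 1 ✓
(193549+8890√474)^2 = 74922430801 + 3441301220√474
(193549+8890√474)^3 = 29002323118011949 + 1332120819650670√474
(193549+8890√474)^4 = 11226741274261267003201 + 515661305041693754440√474

193549 8890
74922430801 3441301220
29002323118011949 1332120819650670
11226741274261267003201 515661305041693754440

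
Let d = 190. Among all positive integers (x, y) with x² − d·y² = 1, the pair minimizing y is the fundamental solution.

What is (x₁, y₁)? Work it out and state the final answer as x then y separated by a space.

√190 → a₀=13, period (1,3,1,1,1,…,3,1,26); ℓ=14 even so k=13
k=0  a_k=13  p_k/q_k = 13/1
k=1  a_k=1  p_k/q_k = 14/1
k=2  a_k=3  p_k/q_k = 55/4
k=3  a_k=1  p_k/q_k = 69/5
…
k=7  a_k=2  p_k/q_k = 1213/88
…
k=10  a_k=1  p_k/q_k = 7085/514
…
k=12  a_k=3  p_k/q_k = 40787/2959
k=13  a_k=1  p_k/q_k = 52021/3774
fundamental: x₁=52021, y₁=3774  (since 2706184441 − 190·14243076 = 1)

52021 3774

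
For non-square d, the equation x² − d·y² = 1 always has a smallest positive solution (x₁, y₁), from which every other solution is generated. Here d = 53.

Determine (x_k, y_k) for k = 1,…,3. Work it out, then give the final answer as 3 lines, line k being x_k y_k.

66249 9100
8777860001 1205731800
1163048894346249 159757052027300

√53 → a₀=7, period (3,1,1,3,14); ℓ=5 odd so k=9
step 0: (7, 1)  from 7·(1,0) + (0,1)
step 1: (22, 3)  from 3·(7,1) + (1,0)
step 2: (29, 4)  from 1·(22,3) + (7,1)
step 3: (51, 7)  from 1·(29,4) + (22,3)
step 4: (182, 25)  from 3·(51,7) + (29,4)
…
step 6: (7979, 1096)  from 3·(2599,357) + (182,25)
step 7: (10578, 1453)  from 1·(7979,1096) + (2599,357)
step 8: (18557, 2549)  from 1·(10578,1453) + (7979,1096)
step 9: (66249, 9100)  from 3·(18557,2549) + (10578,1453)
→ (66249, 9100).  Check: 66249²=4388930001, 53·9100²=4388930000, difference 1.
n=2: (66249,9100)∘(66249,9100) = (66249·66249+53·9100·9100, 66249·9100+9100·66249) = (8777860001,1205731800)
n=3: (8777860001,1205731800)∘(66249,9100) = (66249·8777860001+53·9100·1205731800, 66249·1205731800+9100·8777860001) = (1163048894346249,159757052027300)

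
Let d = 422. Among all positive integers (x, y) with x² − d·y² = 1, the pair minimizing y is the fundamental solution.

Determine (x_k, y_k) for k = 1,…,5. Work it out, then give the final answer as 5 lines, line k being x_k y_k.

7022501 341850
98631040590001 4801283933700
1385273162348638202501 67434042451384025550
19456164335732849620362360001 947111261097768740333867400
273261867007695159110526238300562501 13302179556340616719484196916709250

√422 → a₀=20, period (1,1,5,2,1,…,1,1,40); ℓ=14 even so k=13
step 0: (20, 1)  from 20·(1,0) + (0,1)
…
step 2: (41, 2)  from 1·(21,1) + (20,1)
…
step 8: (163807, 7974)  from 3·(53719,2615) + (2650,129)
step 9: (217526, 10589)  from 1·(163807,7974) + (53719,2615)
…
step 12: (3810680, 185501)  from 1·(3211821,156349) + (598859,29152)
step 13: (7022501, 341850)  from 1·(3810680,185501) + (3211821,156349)
(x₁, y₁) = (7022501, 341850);  7022501² − 422·341850² = 1 ✓
n=2: (7022501,341850)∘(7022501,341850) = (7022501·7022501+422·341850·341850, 7022501·341850+341850·7022501) = (98631040590001,4801283933700)
n=3: (98631040590001,4801283933700)∘(7022501,341850) = (7022501·98631040590001+422·341850·4801283933700, 7022501·4801283933700+341850·98631040590001) = (1385273162348638202501,67434042451384025550)
n=4: (1385273162348638202501,67434042451384025550)∘(7022501,341850) = (7022501·1385273162348638202501+422·341850·67434042451384025550, 7022501·67434042451384025550+341850·1385273162348638202501) = (19456164335732849620362360001,947111261097768740333867400)
n=5: (19456164335732849620362360001,947111261097768740333867400)∘(7022501,341850) = (7022501·19456164335732849620362360001+422·341850·947111261097768740333867400, 7022501·947111261097768740333867400+341850·19456164335732849620362360001) = (273261867007695159110526238300562501,13302179556340616719484196916709250)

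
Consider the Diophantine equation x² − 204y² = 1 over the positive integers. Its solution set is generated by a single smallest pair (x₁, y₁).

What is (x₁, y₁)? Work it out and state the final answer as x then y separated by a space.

√204 → a₀=14, period (3,1,1,6,1,1,3,28); ℓ=8 even so k=7
i=0: a=14 ⇒ p=14, q=1
…
i=2: a=1 ⇒ p=57, q=4
i=3: a=1 ⇒ p=100, q=7
…
i=6: a=1 ⇒ p=1414, q=99
i=7: a=3 ⇒ p=4999, q=350
→ (4999, 350).  Check: 4999²=24990001, 204·350²=24990000, difference 1.

4999 350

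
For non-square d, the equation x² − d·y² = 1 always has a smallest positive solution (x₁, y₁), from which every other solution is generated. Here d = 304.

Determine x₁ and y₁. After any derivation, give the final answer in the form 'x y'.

57799 3315

√304 → a₀=17, period (2,3,2,1,1,1,1,1,2,3,2,34); ℓ=12 even so k=11
i=0: a=17 ⇒ p=17, q=1
…
i=5: a=1 ⇒ p=680, q=39
i=6: a=1 ⇒ p=1081, q=62
i=7: a=1 ⇒ p=1761, q=101
…
i=10: a=3 ⇒ p=25177, q=1444
i=11: a=2 ⇒ p=57799, q=3315
→ (57799, 3315).  Check: 57799²=3340724401, 304·3315²=3340724400, difference 1.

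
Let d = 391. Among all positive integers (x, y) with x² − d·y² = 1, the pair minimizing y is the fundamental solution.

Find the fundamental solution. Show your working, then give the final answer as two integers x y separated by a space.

7338680 371133

√391 → a₀=19, period (1,3,2,2,1,…,3,1,38); ℓ=16 even so k=15
i=0: a=19 ⇒ p=19, q=1
…
i=3: a=2 ⇒ p=178, q=9
i=4: a=2 ⇒ p=435, q=22
i=5: a=1 ⇒ p=613, q=31
i=6: a=1 ⇒ p=1048, q=53
…
i=8: a=19 ⇒ p=52519, q=2656
…
i=11: a=1 ⇒ p=268013, q=13554
…
i=13: a=2 ⇒ p=1660597, q=83980
i=14: a=3 ⇒ p=5678083, q=287153
i=15: a=1 ⇒ p=7338680, q=371133
fundamental: x₁=7338680, y₁=371133  (since 53856224142400 − 391·137739703689 = 1)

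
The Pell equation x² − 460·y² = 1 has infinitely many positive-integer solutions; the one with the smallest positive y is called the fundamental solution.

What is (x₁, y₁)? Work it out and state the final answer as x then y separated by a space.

2535751 118230

d=460: √d = [21; 2,4,3,1,2,10,2,1,3,4,2,42] (ℓ=12, even), read p_11/q_11
i=0: a=21 ⇒ p=21, q=1
i=1: a=2 ⇒ p=43, q=2
…
i=4: a=1 ⇒ p=815, q=38
i=5: a=2 ⇒ p=2252, q=105
…
i=8: a=1 ⇒ p=72257, q=3369
…
i=10: a=4 ⇒ p=1135029, q=52921
i=11: a=2 ⇒ p=2535751, q=118230
(x₁, y₁) = (2535751, 118230);  2535751² − 460·118230² = 1 ✓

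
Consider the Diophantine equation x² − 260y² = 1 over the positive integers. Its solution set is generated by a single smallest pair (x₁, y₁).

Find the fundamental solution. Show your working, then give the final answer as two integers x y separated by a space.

129 8

d=260: √d = [16; 8,32] (ℓ=2, even), read p_1/q_1
step 0: (16, 1)  from 16·(1,0) + (0,1)
step 1: (129, 8)  from 8·(16,1) + (1,0)
fundamental: x₁=129, y₁=8  (since 16641 − 260·64 = 1)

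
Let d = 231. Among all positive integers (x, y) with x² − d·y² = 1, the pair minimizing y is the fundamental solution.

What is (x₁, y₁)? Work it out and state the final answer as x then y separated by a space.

d=231: √d = [15; 5,30] (ℓ=2, even), read p_1/q_1
step 0: (15, 1)  from 15·(1,0) + (0,1)
step 1: (76, 5)  from 5·(15,1) + (1,0)
(x₁, y₁) = (76, 5);  76² − 231·5² = 1 ✓

76 5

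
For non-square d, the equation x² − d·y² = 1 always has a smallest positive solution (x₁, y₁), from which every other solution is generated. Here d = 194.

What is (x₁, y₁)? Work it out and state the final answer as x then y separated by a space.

195 14

d=194: √d = [13; 1,12,1,26] (ℓ=4, even), read p_3/q_3
k=0  a_k=13  p_k/q_k = 13/1
…
k=2  a_k=12  p_k/q_k = 181/13
k=3  a_k=1  p_k/q_k = 195/14
→ (195, 14).  Check: 195²=38025, 194·14²=38024, difference 1.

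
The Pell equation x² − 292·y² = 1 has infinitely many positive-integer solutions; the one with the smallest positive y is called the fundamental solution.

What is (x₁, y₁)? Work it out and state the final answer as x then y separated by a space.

2281249 133500

d=292: √d = [17; 11,2,1,3,8,3,1,2,11,34] (ℓ=10, even), read p_9/q_9
i=0: a=17 ⇒ p=17, q=1
i=1: a=11 ⇒ p=188, q=11
i=2: a=2 ⇒ p=393, q=23
i=3: a=1 ⇒ p=581, q=34
…
i=8: a=2 ⇒ p=200767, q=11749
i=9: a=11 ⇒ p=2281249, q=133500
→ (2281249, 133500).  Check: 2281249²=5204097000001, 292·133500²=5204097000000, difference 1.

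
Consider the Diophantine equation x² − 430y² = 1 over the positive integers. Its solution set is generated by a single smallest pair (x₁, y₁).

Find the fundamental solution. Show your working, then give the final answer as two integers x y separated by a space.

√430 → a₀=20, period (1,2,1,3,1,…,2,1,40); ℓ=14 even so k=13
i=0: a=20 ⇒ p=20, q=1
…
i=3: a=1 ⇒ p=83, q=4
i=4: a=3 ⇒ p=311, q=15
i=5: a=1 ⇒ p=394, q=19
i=6: a=6 ⇒ p=2675, q=129
…
i=9: a=1 ⇒ p=155233, q=7486
i=10: a=3 ⇒ p=599138, q=28893
i=11: a=1 ⇒ p=754371, q=36379
i=12: a=2 ⇒ p=2107880, q=101651
i=13: a=1 ⇒ p=2862251, q=138030
(x₁, y₁) = (2862251, 138030);  2862251² − 430·138030² = 1 ✓

2862251 138030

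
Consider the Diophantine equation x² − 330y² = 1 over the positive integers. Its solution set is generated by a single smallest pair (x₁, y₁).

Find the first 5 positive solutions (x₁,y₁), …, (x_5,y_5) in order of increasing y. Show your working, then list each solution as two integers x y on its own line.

[18; 6,36] for √330; ℓ=2 ⇒ convergent index 1
i=0: a=18 ⇒ p=18, q=1
i=1: a=6 ⇒ p=109, q=6
fundamental: x₁=109, y₁=6  (since 11881 − 330·36 = 1)
n=2: (109,6)∘(109,6) = (109·109+330·6·6, 109·6+6·109) = (23761,1308)
n=3: (23761,1308)∘(109,6) = (109·23761+330·6·1308, 109·1308+6·23761) = (5179789,285138)
n=4: (5179789,285138)∘(109,6) = (109·5179789+330·6·285138, 109·285138+6·5179789) = (1129170241,62158776)
n=5: (1129170241,62158776)∘(109,6) = (109·1129170241+330·6·62158776, 109·62158776+6·1129170241) = (246153932749,13550328030)

109 6
23761 1308
5179789 285138
1129170241 62158776
246153932749 13550328030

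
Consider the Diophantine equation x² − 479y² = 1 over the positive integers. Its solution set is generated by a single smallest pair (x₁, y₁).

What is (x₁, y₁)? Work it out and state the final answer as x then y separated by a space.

2989440 136591

d=479: √d = [21; 1,7,1,3,2,21,2,3,1,7,1,42] (ℓ=12, even), read p_11/q_11
a_0=21:  p_0=21·1+0=21,  q_0=21·0+1=1
a_1=1:  p_1=1·21+1=22,  q_1=1·1+0=1
a_2=7:  p_2=7·22+21=175,  q_2=7·1+1=8
a_3=1:  p_3=1·175+22=197,  q_3=1·8+1=9
a_4=3:  p_4=3·197+175=766,  q_4=3·9+8=35
a_5=2:  p_5=2·766+197=1729,  q_5=2·35+9=79
a_6=21:  p_6=21·1729+766=37075,  q_6=21·79+35=1694
a_7=2:  p_7=2·37075+1729=75879,  q_7=2·1694+79=3467
a_8=3:  p_8=3·75879+37075=264712,  q_8=3·3467+1694=12095
a_9=1:  p_9=1·264712+75879=340591,  q_9=1·12095+3467=15562
a_10=7:  p_10=7·340591+264712=2648849,  q_10=7·15562+12095=121029
a_11=1:  p_11=1·2648849+340591=2989440,  q_11=1·121029+15562=136591
fundamental: x₁=2989440, y₁=136591  (since 8936751513600 − 479·18657101281 = 1)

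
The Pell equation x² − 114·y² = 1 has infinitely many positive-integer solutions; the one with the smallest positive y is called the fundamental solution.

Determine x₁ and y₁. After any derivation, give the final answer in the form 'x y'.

1025 96

d=114: √d = [10; 1,2,10,2,1,20] (ℓ=6, even), read p_5/q_5
i=0: a=10 ⇒ p=10, q=1
i=1: a=1 ⇒ p=11, q=1
i=2: a=2 ⇒ p=32, q=3
i=3: a=10 ⇒ p=331, q=31
i=4: a=2 ⇒ p=694, q=65
i=5: a=1 ⇒ p=1025, q=96
fundamental: x₁=1025, y₁=96  (since 1050625 − 114·9216 = 1)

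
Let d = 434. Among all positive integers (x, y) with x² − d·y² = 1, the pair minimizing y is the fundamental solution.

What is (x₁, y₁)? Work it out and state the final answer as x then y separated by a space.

125 6

√434 = [20; 1,4,1,40, …], period ℓ=4 (even) → k=3
a_0=20:  p_0=20·1+0=20,  q_0=20·0+1=1
…
a_2=4:  p_2=4·21+20=104,  q_2=4·1+1=5
a_3=1:  p_3=1·104+21=125,  q_3=1·5+1=6
→ (125, 6).  Check: 125²=15625, 434·6²=15624, difference 1.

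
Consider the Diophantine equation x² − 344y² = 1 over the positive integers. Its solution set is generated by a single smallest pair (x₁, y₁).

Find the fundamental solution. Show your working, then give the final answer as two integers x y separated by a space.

10405 561

[18; 1,1,4,1,3,1,4,1,1,36] for √344; ℓ=10 ⇒ convergent index 9
a_0=18:  p_0=18·1+0=18,  q_0=18·0+1=1
a_1=1:  p_1=1·18+1=19,  q_1=1·1+0=1
…
a_4=1:  p_4=1·167+37=204,  q_4=1·9+2=11
…
a_7=4:  p_7=4·983+779=4711,  q_7=4·53+42=254
a_8=1:  p_8=1·4711+983=5694,  q_8=1·254+53=307
a_9=1:  p_9=1·5694+4711=10405,  q_9=1·307+254=561
(x₁, y₁) = (10405, 561);  10405² − 344·561² = 1 ✓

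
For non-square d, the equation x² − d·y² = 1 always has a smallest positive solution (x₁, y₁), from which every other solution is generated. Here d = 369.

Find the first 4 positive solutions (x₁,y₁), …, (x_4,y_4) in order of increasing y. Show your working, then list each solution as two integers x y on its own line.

8396801 437120
141012534067201 7340819306240
2368108374136006451201 123278797782910239360
39769069528107045198367948801 2070295065004669620717268480

[19; 4,1,3,2,7,4,7,2,3,1,4,38] for √369; ℓ=12 ⇒ convergent index 11
a_0=19:  p_0=19·1+0=19,  q_0=19·0+1=1
a_1=4:  p_1=4·19+1=77,  q_1=4·1+0=4
a_2=1:  p_2=1·77+19=96,  q_2=1·4+1=5
a_3=3:  p_3=3·96+77=365,  q_3=3·5+4=19
a_4=2:  p_4=2·365+96=826,  q_4=2·19+5=43
a_5=7:  p_5=7·826+365=6147,  q_5=7·43+19=320
a_6=4:  p_6=4·6147+826=25414,  q_6=4·320+43=1323
a_7=7:  p_7=7·25414+6147=184045,  q_7=7·1323+320=9581
a_8=2:  p_8=2·184045+25414=393504,  q_8=2·9581+1323=20485
a_9=3:  p_9=3·393504+184045=1364557,  q_9=3·20485+9581=71036
a_10=1:  p_10=1·1364557+393504=1758061,  q_10=1·71036+20485=91521
a_11=4:  p_11=4·1758061+1364557=8396801,  q_11=4·91521+71036=437120
fundamental: x₁=8396801, y₁=437120  (since 70506267033601 − 369·191073894400 = 1)
n=2: (8396801,437120)∘(8396801,437120) = (8396801·8396801+369·437120·437120, 8396801·437120+437120·8396801) = (141012534067201,7340819306240)
n=3: (141012534067201,7340819306240)∘(8396801,437120) = (8396801·141012534067201+369·437120·7340819306240, 8396801·7340819306240+437120·141012534067201) = (2368108374136006451201,123278797782910239360)
n=4: (2368108374136006451201,123278797782910239360)∘(8396801,437120) = (8396801·2368108374136006451201+369·437120·123278797782910239360, 8396801·123278797782910239360+437120·2368108374136006451201) = (39769069528107045198367948801,2070295065004669620717268480)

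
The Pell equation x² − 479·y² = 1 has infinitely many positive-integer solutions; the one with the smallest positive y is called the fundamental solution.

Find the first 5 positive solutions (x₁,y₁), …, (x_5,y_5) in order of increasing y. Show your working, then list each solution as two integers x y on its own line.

2989440 136591
17873503027199 816661198080
106863529779256567680 4882719303976413809
638924220926583633867571201 29193192792157684333155840
3820051246013425493328364845667200 174542596521170852986514812245391

[21; 1,7,1,3,2,21,2,3,1,7,1,42] for √479; ℓ=12 ⇒ convergent index 11
a_0=21:  p_0=21·1+0=21,  q_0=21·0+1=1
…
a_2=7:  p_2=7·22+21=175,  q_2=7·1+1=8
…
a_4=3:  p_4=3·197+175=766,  q_4=3·9+8=35
…
a_6=21:  p_6=21·1729+766=37075,  q_6=21·79+35=1694
a_7=2:  p_7=2·37075+1729=75879,  q_7=2·1694+79=3467
a_8=3:  p_8=3·75879+37075=264712,  q_8=3·3467+1694=12095
…
a_10=7:  p_10=7·340591+264712=2648849,  q_10=7·15562+12095=121029
a_11=1:  p_11=1·2648849+340591=2989440,  q_11=1·121029+15562=136591
(x₁, y₁) = (2989440, 136591);  2989440² − 479·136591² = 1 ✓
n=2: (2989440,136591)∘(2989440,136591) = (2989440·2989440+479·136591·136591, 2989440·136591+136591·2989440) = (17873503027199,816661198080)
n=3: (17873503027199,816661198080)∘(2989440,136591) = (2989440·17873503027199+479·136591·816661198080, 2989440·816661198080+136591·17873503027199) = (106863529779256567680,4882719303976413809)
n=4: (106863529779256567680,4882719303976413809)∘(2989440,136591) = (2989440·106863529779256567680+479·136591·4882719303976413809, 2989440·4882719303976413809+136591·106863529779256567680) = (638924220926583633867571201,29193192792157684333155840)
n=5: (638924220926583633867571201,29193192792157684333155840)∘(2989440,136591) = (2989440·638924220926583633867571201+479·136591·29193192792157684333155840, 2989440·29193192792157684333155840+136591·638924220926583633867571201) = (3820051246013425493328364845667200,174542596521170852986514812245391)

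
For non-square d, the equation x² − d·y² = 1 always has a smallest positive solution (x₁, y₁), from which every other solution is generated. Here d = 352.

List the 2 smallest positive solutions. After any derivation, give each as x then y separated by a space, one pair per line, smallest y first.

√352 → a₀=18, period (1,3,5,9,5,3,1,36); ℓ=8 even so k=7
i=0: a=18 ⇒ p=18, q=1
…
i=2: a=3 ⇒ p=75, q=4
…
i=5: a=5 ⇒ p=18499, q=986
i=6: a=3 ⇒ p=59118, q=3151
i=7: a=1 ⇒ p=77617, q=4137
(x₁, y₁) = (77617, 4137);  77617² − 352·4137² = 1 ✓
(77617+4137√352)^2 = 12048797377 + 642203058√352

77617 4137
12048797377 642203058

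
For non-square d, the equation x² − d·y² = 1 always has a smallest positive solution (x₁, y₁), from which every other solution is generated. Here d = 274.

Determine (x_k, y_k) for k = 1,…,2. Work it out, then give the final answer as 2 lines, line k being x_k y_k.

√274 → a₀=16, period (1,1,4,4,1,1,32); ℓ=7 odd so k=13
k=0  a_k=16  p_k/q_k = 16/1
…
k=2  a_k=1  p_k/q_k = 33/2
…
k=4  a_k=4  p_k/q_k = 629/38
k=5  a_k=1  p_k/q_k = 778/47
k=6  a_k=1  p_k/q_k = 1407/85
k=7  a_k=32  p_k/q_k = 45802/2767
k=8  a_k=1  p_k/q_k = 47209/2852
k=9  a_k=1  p_k/q_k = 93011/5619
k=10  a_k=4  p_k/q_k = 419253/25328
k=11  a_k=4  p_k/q_k = 1770023/106931
k=12  a_k=1  p_k/q_k = 2189276/132259
k=13  a_k=1  p_k/q_k = 3959299/239190
fundamental: x₁=3959299, y₁=239190  (since 15676048571401 − 274·57211856100 = 1)
k=2:  x_2 = 3959299·3959299+274·239190·239190 = 31352097142801,  y_2 = 3959299·239190+239190·3959299 = 1894049455620

3959299 239190
31352097142801 1894049455620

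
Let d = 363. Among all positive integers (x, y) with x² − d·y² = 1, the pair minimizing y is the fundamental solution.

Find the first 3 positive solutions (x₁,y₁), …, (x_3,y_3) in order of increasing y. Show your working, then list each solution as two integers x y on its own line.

√363 = [19; 19,38, …], period ℓ=2 (even) → k=1
step 0: (19, 1)  from 19·(1,0) + (0,1)
step 1: (362, 19)  from 19·(19,1) + (1,0)
fundamental: x₁=362, y₁=19  (since 131044 − 363·361 = 1)
(x_2, y_2) = (362·362 + 363·19·19, 362·19 + 19·362) = (262087, 13756)
(x_3, y_3) = (362·262087 + 363·19·13756, 362·13756 + 19·262087) = (189750626, 9959325)

362 19
262087 13756
189750626 9959325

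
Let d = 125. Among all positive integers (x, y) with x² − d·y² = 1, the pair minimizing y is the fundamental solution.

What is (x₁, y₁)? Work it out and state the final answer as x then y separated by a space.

930249 83204

√125 = [11; 5,1,1,5,22, …], period ℓ=5 (odd) → k=9
k=0  a_k=11  p_k/q_k = 11/1
k=1  a_k=5  p_k/q_k = 56/5
…
k=4  a_k=5  p_k/q_k = 682/61
k=5  a_k=22  p_k/q_k = 15127/1353
…
k=7  a_k=1  p_k/q_k = 91444/8179
k=8  a_k=1  p_k/q_k = 167761/15005
k=9  a_k=5  p_k/q_k = 930249/83204
(x₁, y₁) = (930249, 83204);  930249² − 125·83204² = 1 ✓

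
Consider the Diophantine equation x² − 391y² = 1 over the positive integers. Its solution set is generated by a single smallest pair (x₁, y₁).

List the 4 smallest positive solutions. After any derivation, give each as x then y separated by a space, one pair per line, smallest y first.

√391 → a₀=19, period (1,3,2,2,1,…,3,1,38); ℓ=16 even so k=15
k=0  a_k=19  p_k/q_k = 19/1
k=1  a_k=1  p_k/q_k = 20/1
k=2  a_k=3  p_k/q_k = 79/4
k=3  a_k=2  p_k/q_k = 178/9
k=4  a_k=2  p_k/q_k = 435/22
…
k=6  a_k=1  p_k/q_k = 1048/53
…
k=9  a_k=2  p_k/q_k = 107747/5449
k=10  a_k=1  p_k/q_k = 160266/8105
k=11  a_k=1  p_k/q_k = 268013/13554
k=12  a_k=2  p_k/q_k = 696292/35213
k=13  a_k=2  p_k/q_k = 1660597/83980
k=14  a_k=3  p_k/q_k = 5678083/287153
k=15  a_k=1  p_k/q_k = 7338680/371133
(x₁, y₁) = (7338680, 371133);  7338680² − 391·371133² = 1 ✓
k=2:  x_2 = 7338680·7338680+391·371133·371133 = 107712448284799,  y_2 = 7338680·371133+371133·7338680 = 5447252648880
k=3:  x_3 = 7338680·107712448284799+391·371133·5447252648880 = 1580934379957370111960,  y_3 = 7338680·5447252648880+371133·107712448284799 = 79951288138564985667
k=4:  x_4 = 7338680·1580934379957370111960+391·371133·79951288138564985667 = 23203943031010998074028940801,  y_4 = 7338680·79951288138564985667+371133·1580934379957370111960 = 1173473838473442730776750240

7338680 371133
107712448284799 5447252648880
1580934379957370111960 79951288138564985667
23203943031010998074028940801 1173473838473442730776750240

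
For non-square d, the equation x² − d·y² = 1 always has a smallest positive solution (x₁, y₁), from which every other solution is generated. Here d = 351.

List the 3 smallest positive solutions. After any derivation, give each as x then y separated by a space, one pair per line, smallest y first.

√351 = [18; 1,2,1,3,2,2,2,3,1,2,1,36, …], period ℓ=12 (even) → k=11
step 0: (18, 1)  from 18·(1,0) + (0,1)
…
step 2: (56, 3)  from 2·(19,1) + (18,1)
…
step 4: (281, 15)  from 3·(75,4) + (56,3)
step 5: (637, 34)  from 2·(281,15) + (75,4)
…
step 7: (3747, 200)  from 2·(1555,83) + (637,34)
…
step 9: (16543, 883)  from 1·(12796,683) + (3747,200)
step 10: (45882, 2449)  from 2·(16543,883) + (12796,683)
step 11: (62425, 3332)  from 1·(45882,2449) + (16543,883)
(x₁, y₁) = (62425, 3332);  62425² − 351·3332² = 1 ✓
k=2:  x_2 = 62425·62425+351·3332·3332 = 7793761249,  y_2 = 62425·3332+3332·62425 = 416000200
k=3:  x_3 = 62425·7793761249+351·3332·416000200 = 973051091875225,  y_3 = 62425·416000200+3332·7793761249 = 51937624966668

62425 3332
7793761249 416000200
973051091875225 51937624966668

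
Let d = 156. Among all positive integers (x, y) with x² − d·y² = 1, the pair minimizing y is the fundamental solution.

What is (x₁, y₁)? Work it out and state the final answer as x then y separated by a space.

√156 → a₀=12, period (2,24); ℓ=2 even so k=1
step 0: (12, 1)  from 12·(1,0) + (0,1)
step 1: (25, 2)  from 2·(12,1) + (1,0)
fundamental: x₁=25, y₁=2  (since 625 − 156·4 = 1)

25 2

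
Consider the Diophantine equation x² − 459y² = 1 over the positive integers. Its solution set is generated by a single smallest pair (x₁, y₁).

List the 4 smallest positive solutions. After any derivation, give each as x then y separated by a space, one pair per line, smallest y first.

√459 → a₀=21, period (2,2,1,4,21,4,1,2,2,42); ℓ=10 even so k=9
a_0=21:  p_0=21·1+0=21,  q_0=21·0+1=1
…
a_2=2:  p_2=2·43+21=107,  q_2=2·2+1=5
…
a_7=1:  p_7=1·60695+14997=75692,  q_7=1·2833+700=3533
a_8=2:  p_8=2·75692+60695=212079,  q_8=2·3533+2833=9899
a_9=2:  p_9=2·212079+75692=499850,  q_9=2·9899+3533=23331
(x₁, y₁) = (499850, 23331);  499850² − 459·23331² = 1 ✓
(x_2, y_2) = (499850·499850 + 459·23331·23331, 499850·23331 + 23331·499850) = (499700044999, 23324000700)
(x_3, y_3) = (499850·499700044999 + 459·23331·23324000700, 499850·23324000700 + 23331·499700044999) = (499550134985000450, 23317003499766669)
(x_4, y_4) = (499850·499550134985000450 + 459·23331·23317003499766669, 499850·23317003499766669 + 23331·499550134985000450) = (499400269944005249820001, 23310008398693414998600)

499850 23331
499700044999 23324000700
499550134985000450 23317003499766669
499400269944005249820001 23310008398693414998600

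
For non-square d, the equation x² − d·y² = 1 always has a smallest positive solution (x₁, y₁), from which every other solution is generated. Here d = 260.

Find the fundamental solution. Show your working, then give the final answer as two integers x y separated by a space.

√260 = [16; 8,32, …], period ℓ=2 (even) → k=1
step 0: (16, 1)  from 16·(1,0) + (0,1)
step 1: (129, 8)  from 8·(16,1) + (1,0)
→ (129, 8).  Check: 129²=16641, 260·8²=16640, difference 1.

129 8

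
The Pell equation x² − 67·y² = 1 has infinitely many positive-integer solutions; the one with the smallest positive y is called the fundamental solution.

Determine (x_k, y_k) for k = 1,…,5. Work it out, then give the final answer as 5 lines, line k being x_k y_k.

√67 → a₀=8, period (5,2,1,1,7,1,1,2,5,16); ℓ=10 even so k=9
step 0: (8, 1)  from 8·(1,0) + (0,1)
step 1: (41, 5)  from 5·(8,1) + (1,0)
…
step 4: (221, 27)  from 1·(131,16) + (90,11)
…
step 8: (9053, 1106)  from 2·(3577,437) + (1899,232)
step 9: (48842, 5967)  from 5·(9053,1106) + (3577,437)
→ (48842, 5967).  Check: 48842²=2385540964, 67·5967²=2385540963, difference 1.
k=2:  x_2 = 48842·48842+67·5967·5967 = 4771081927,  y_2 = 48842·5967+5967·48842 = 582880428
k=3:  x_3 = 48842·4771081927+67·5967·582880428 = 466058366908226,  y_3 = 48842·582880428+5967·4771081927 = 56938091722785
k=4:  x_4 = 48842·466058366908226+67·5967·56938091722785 = 45526445508292066657,  y_4 = 48842·56938091722785+5967·466058366908226 = 5561940551265649512
k=5:  x_5 = 48842·45526445508292066657+67·5967·5561940551265649512 = 4447205302565943872414162,  y_5 = 48842·5561940551265649512+5967·45526445508292066657 = 543312600752895615207423

48842 5967
4771081927 582880428
466058366908226 56938091722785
45526445508292066657 5561940551265649512
4447205302565943872414162 543312600752895615207423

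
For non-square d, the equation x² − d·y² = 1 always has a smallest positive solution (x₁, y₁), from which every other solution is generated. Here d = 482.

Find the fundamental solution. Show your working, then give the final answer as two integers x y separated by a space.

[21; 1,20,1,42] for √482; ℓ=4 ⇒ convergent index 3
step 0: (21, 1)  from 21·(1,0) + (0,1)
step 1: (22, 1)  from 1·(21,1) + (1,0)
step 2: (461, 21)  from 20·(22,1) + (21,1)
step 3: (483, 22)  from 1·(461,21) + (22,1)
fundamental: x₁=483, y₁=22  (since 233289 − 482·484 = 1)

483 22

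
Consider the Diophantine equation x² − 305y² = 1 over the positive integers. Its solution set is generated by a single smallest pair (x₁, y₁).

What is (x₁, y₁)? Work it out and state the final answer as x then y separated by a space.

√305 → a₀=17, period (2,6,2,34); ℓ=4 even so k=3
a_0=17:  p_0=17·1+0=17,  q_0=17·0+1=1
…
a_2=6:  p_2=6·35+17=227,  q_2=6·2+1=13
a_3=2:  p_3=2·227+35=489,  q_3=2·13+2=28
(x₁, y₁) = (489, 28);  489² − 305·28² = 1 ✓

489 28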